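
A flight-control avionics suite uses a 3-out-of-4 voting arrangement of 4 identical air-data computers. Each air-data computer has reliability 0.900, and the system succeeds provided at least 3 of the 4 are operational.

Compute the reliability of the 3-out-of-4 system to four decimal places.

R = Σ_{i=3}^{4} C(4,i) p^i (1−p)^{4−i} with p = 0.900
C(4,3)·0.900^3·0.100^1 = 0.291600
C(4,4)·0.900^4·0.100^0 = 0.656100
Sum = 0.9477

0.9477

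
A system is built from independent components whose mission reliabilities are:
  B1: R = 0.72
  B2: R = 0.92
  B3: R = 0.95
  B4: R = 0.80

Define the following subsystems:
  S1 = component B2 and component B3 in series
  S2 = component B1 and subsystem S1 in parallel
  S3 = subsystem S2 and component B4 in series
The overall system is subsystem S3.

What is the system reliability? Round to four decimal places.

0.7718

Series (B2 and B3): 0.920000 × 0.950000 = 0.874000
Parallel (B1 and [0.874000]): 1 − (1 − 0.720000)(1 − 0.874000) = 0.964720
Series ([0.964720] and B4): 0.964720 × 0.800000 = 0.7718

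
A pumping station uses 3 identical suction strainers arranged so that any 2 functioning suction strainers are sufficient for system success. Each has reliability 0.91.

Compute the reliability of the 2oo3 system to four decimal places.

R = Σ_{i=2}^{3} C(3,i) p^i (1−p)^{3−i} with p = 0.91
C(3,2)·0.91^2·0.09^1 = 0.223587
C(3,3)·0.91^3·0.09^0 = 0.753571
Sum = 0.9772

0.9772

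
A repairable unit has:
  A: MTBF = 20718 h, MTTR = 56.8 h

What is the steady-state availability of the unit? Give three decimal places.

0.997

A(A) = MTBF/(MTBF+MTTR) = 20718/(20718+56.8) = 0.997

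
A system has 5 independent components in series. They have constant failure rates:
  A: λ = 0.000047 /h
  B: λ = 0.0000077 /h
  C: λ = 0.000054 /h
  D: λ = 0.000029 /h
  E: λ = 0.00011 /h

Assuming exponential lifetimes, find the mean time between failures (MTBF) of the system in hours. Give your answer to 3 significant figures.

4040

Series of exponential components: λ_sys = Σ λ_i
λ_sys = 0.000047 + 0.0000077 + 0.000054 + 0.000029 + 0.00011 = 2.4770e-04 /h
MTBF = 1 / λ_sys = 4040 h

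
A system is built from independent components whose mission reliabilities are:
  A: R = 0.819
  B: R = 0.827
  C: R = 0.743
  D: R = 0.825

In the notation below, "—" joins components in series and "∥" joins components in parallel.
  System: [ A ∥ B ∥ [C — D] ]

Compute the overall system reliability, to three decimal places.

Series (C and D): 0.74300 × 0.82500 = 0.61298
Parallel (A, B, and [0.61298]): 1 − (1 − 0.81900)(1 − 0.82700)(1 − 0.61298) = 0.988

0.988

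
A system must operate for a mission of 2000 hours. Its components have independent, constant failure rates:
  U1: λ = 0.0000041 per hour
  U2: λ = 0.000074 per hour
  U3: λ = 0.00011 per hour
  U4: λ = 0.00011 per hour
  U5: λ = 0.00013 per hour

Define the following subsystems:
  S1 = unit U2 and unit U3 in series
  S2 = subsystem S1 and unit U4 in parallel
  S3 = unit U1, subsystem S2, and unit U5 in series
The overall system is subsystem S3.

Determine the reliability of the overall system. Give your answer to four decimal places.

R(U1) = exp(−0.0000041 × 2000) = 0.991834
R(U2) = exp(−0.000074 × 2000) = 0.862431
R(U3) = exp(−0.00011 × 2000) = 0.802519
R(U4) = exp(−0.00011 × 2000) = 0.802519
R(U5) = exp(−0.00013 × 2000) = 0.771052
Series (U2 and U3): 0.862431 × 0.802519 = 0.692117
Parallel ([0.692117] and U4): 1 − (1 − 0.692117)(1 − 0.802519) = 0.939199
Series (U1, [0.939199], and U5): 0.991834 × 0.939199 × 0.771052 = 0.7183

0.7183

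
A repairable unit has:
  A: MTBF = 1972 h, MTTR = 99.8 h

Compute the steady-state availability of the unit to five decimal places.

A(A) = MTBF/(MTBF+MTTR) = 1972/(1972+99.8) = 0.95183

0.95183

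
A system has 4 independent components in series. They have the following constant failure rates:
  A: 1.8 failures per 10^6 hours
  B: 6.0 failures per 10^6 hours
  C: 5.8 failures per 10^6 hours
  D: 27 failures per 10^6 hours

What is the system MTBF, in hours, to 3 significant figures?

Series of exponential components: λ_sys = Σ λ_i
λ_sys = 0.0000018 + 0.0000060 + 0.0000058 + 0.000027 = 4.0600e-05 /h
MTBF = 1 / λ_sys = 24600 h

24600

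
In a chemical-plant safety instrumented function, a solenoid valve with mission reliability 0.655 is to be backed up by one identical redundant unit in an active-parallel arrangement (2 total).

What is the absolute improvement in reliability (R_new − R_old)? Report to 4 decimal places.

R_before = 0.655
R_after = 1 − (1 − 0.655)^2 = 0.8810
ΔR = 0.8810 − 0.655 = 0.2260

0.2260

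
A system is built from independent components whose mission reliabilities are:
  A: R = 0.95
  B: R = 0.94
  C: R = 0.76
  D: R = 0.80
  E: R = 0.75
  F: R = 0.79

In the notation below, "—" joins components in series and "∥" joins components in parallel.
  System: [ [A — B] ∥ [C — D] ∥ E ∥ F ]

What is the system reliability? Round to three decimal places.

0.998

Series (A and B): 0.95000 × 0.94000 = 0.89300
Series (C and D): 0.76000 × 0.80000 = 0.60800
Parallel ([0.89300], [0.60800], E, and F): 1 − (1 − 0.89300)(1 − 0.60800)(1 − 0.75000)(1 − 0.79000) = 0.998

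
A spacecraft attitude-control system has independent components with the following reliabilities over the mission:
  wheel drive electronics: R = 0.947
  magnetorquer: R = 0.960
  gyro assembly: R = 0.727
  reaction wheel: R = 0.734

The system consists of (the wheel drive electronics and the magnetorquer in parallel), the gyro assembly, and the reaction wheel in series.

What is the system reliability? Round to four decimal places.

Parallel (wheel drive electronics and magnetorquer): 1 − (1 − 0.947000)(1 − 0.960000) = 0.997880
Series ([0.997880], gyro assembly, and reaction wheel): 0.997880 × 0.727000 × 0.734000 = 0.5325

0.5325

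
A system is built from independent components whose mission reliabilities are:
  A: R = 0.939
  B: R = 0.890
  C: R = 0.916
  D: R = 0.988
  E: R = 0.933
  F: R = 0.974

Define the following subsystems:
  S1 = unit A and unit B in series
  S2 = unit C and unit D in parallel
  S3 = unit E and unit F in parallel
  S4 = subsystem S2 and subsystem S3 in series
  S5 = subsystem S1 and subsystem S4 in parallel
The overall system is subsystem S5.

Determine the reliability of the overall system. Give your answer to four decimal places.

Series (A and B): 0.939000 × 0.890000 = 0.835710
Parallel (C and D): 1 − (1 − 0.916000)(1 − 0.988000) = 0.998992
Parallel (E and F): 1 − (1 − 0.933000)(1 − 0.974000) = 0.998258
Series ([0.998992] and [0.998258]): 0.998992 × 0.998258 = 0.997252
Parallel ([0.835710] and [0.997252]): 1 − (1 − 0.835710)(1 − 0.997252) = 0.9995

0.9995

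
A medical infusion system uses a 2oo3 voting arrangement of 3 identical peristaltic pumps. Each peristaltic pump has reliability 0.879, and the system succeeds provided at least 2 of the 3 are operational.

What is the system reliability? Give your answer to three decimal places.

0.960

R = Σ_{i=2}^{3} C(3,i) p^i (1−p)^{3−i} with p = 0.879
C(3,2)·0.879^2·0.121^1 = 0.28047
C(3,3)·0.879^3·0.121^0 = 0.67915
Sum = 0.960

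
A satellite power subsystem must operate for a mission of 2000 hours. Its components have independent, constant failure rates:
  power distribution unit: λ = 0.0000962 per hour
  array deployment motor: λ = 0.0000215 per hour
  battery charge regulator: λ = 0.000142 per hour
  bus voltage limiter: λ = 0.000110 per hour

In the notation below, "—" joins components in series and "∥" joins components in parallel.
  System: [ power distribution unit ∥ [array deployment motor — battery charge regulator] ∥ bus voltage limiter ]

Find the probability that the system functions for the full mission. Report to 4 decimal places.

0.9904

R(power distribution unit) = exp(−0.0000962 × 2000) = 0.824977
R(array deployment motor) = exp(−0.0000215 × 2000) = 0.957911
R(battery charge regulator) = exp(−0.000142 × 2000) = 0.752767
R(bus voltage limiter) = exp(−0.000110 × 2000) = 0.802519
Series (array deployment motor and battery charge regulator): 0.957911 × 0.752767 = 0.721084
Parallel (power distribution unit, [0.721084], and bus voltage limiter): 1 − (1 − 0.824977)(1 − 0.721084)(1 − 0.802519) = 0.9904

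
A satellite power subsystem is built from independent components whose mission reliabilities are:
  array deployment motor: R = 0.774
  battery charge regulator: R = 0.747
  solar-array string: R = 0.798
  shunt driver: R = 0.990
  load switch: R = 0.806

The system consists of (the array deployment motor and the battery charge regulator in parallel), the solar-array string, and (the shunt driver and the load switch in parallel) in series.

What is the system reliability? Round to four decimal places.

0.7509

Parallel (array deployment motor and battery charge regulator): 1 − (1 − 0.774000)(1 − 0.747000) = 0.942822
Parallel (shunt driver and load switch): 1 − (1 − 0.990000)(1 − 0.806000) = 0.998060
Series ([0.942822], solar-array string, and [0.998060]): 0.942822 × 0.798000 × 0.998060 = 0.7509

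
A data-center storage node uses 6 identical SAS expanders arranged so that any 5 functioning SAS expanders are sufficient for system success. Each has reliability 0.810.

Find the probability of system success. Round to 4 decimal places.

0.6799

R = Σ_{i=5}^{6} C(6,i) p^i (1−p)^{6−i} with p = 0.810
C(6,5)·0.810^5·0.190^1 = 0.397493
C(6,6)·0.810^6·0.190^0 = 0.282430
Sum = 0.6799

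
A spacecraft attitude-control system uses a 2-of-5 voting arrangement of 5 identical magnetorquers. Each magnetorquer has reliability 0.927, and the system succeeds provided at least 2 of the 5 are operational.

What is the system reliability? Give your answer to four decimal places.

0.9999

R = Σ_{i=2}^{5} C(5,i) p^i (1−p)^{5−i} with p = 0.927
C(5,2)·0.927^2·0.073^3 = 0.003343
C(5,3)·0.927^3·0.073^2 = 0.042451
C(5,4)·0.927^4·0.073^1 = 0.269533
C(5,5)·0.927^5·0.073^0 = 0.684540
Sum = 0.9999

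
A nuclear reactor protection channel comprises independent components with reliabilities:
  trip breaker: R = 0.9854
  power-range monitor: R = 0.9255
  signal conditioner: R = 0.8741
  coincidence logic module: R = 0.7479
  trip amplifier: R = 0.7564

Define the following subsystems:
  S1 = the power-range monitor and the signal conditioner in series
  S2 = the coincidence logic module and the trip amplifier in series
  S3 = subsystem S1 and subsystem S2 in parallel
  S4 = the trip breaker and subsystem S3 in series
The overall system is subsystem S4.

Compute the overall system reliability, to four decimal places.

0.9037

Series (power-range monitor and signal conditioner): 0.925500 × 0.874100 = 0.808980
Series (coincidence logic module and trip amplifier): 0.747900 × 0.756400 = 0.565712
Parallel ([0.808980] and [0.565712]): 1 − (1 − 0.808980)(1 − 0.565712) = 0.917042
Series (trip breaker and [0.917042]): 0.985400 × 0.917042 = 0.9037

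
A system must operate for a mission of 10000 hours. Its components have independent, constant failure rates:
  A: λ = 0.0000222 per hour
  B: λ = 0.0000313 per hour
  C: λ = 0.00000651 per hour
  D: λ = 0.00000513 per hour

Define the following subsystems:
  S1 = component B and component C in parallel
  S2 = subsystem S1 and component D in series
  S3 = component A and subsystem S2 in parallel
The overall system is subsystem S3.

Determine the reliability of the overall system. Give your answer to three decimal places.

0.987

R(A) = exp(−0.0000222 × 10000) = 0.80092
R(B) = exp(−0.0000313 × 10000) = 0.73125
R(C) = exp(−0.00000651 × 10000) = 0.93697
R(D) = exp(−0.00000513 × 10000) = 0.94999
Parallel (B and C): 1 − (1 − 0.73125)(1 − 0.93697) = 0.98306
Series ([0.98306] and D): 0.98306 × 0.94999 = 0.93390
Parallel (A and [0.93390]): 1 − (1 − 0.80092)(1 − 0.93390) = 0.987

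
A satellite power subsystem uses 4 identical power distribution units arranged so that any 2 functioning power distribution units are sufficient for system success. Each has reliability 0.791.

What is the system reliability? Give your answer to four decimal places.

R = Σ_{i=2}^{4} C(4,i) p^i (1−p)^{4−i} with p = 0.791
C(4,2)·0.791^2·0.209^2 = 0.163982
C(4,3)·0.791^3·0.209^1 = 0.413748
C(4,4)·0.791^4·0.209^0 = 0.391477
Sum = 0.9692

0.9692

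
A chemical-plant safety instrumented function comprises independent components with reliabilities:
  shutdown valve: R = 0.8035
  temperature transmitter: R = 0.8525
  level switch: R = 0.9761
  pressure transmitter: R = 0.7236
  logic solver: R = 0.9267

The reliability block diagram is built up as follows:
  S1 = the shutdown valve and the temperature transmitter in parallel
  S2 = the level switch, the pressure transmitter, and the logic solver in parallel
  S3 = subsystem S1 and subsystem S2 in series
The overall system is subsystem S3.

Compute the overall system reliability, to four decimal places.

Parallel (shutdown valve and temperature transmitter): 1 − (1 − 0.803500)(1 − 0.852500) = 0.971016
Parallel (level switch, pressure transmitter, and logic solver): 1 − (1 − 0.976100)(1 − 0.723600)(1 − 0.926700) = 0.999516
Series ([0.971016] and [0.999516]): 0.971016 × 0.999516 = 0.9705

0.9705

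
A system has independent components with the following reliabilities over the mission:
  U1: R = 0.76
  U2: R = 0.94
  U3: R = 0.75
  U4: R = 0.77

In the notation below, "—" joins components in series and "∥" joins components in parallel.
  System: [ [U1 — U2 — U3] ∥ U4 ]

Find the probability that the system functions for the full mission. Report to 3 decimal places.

Series (U1, U2, and U3): 0.76000 × 0.94000 × 0.75000 = 0.53580
Parallel ([0.53580] and U4): 1 − (1 − 0.53580)(1 − 0.77000) = 0.893

0.893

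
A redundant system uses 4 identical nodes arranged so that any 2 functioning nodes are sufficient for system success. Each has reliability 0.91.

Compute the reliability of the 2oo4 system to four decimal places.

0.9973

R = Σ_{i=2}^{4} C(4,i) p^i (1−p)^{4−i} with p = 0.91
C(4,2)·0.91^2·0.09^2 = 0.040246
C(4,3)·0.91^3·0.09^1 = 0.271286
C(4,4)·0.91^4·0.09^0 = 0.685750
Sum = 0.9973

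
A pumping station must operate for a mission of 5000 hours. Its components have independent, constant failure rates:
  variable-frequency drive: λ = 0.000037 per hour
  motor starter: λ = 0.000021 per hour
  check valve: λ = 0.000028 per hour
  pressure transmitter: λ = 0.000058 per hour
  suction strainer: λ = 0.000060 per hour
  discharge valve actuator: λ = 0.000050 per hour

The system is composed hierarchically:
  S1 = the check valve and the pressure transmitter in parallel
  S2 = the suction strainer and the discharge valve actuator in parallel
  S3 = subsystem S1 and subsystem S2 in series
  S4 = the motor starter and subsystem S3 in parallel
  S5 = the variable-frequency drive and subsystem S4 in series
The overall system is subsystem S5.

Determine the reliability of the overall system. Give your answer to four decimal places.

0.8238

R(variable-frequency drive) = exp(−0.000037 × 5000) = 0.831104
R(motor starter) = exp(−0.000021 × 5000) = 0.900325
R(check valve) = exp(−0.000028 × 5000) = 0.869358
R(pressure transmitter) = exp(−0.000058 × 5000) = 0.748264
R(suction strainer) = exp(−0.000060 × 5000) = 0.740818
R(discharge valve actuator) = exp(−0.000050 × 5000) = 0.778801
Parallel (check valve and pressure transmitter): 1 − (1 − 0.869358)(1 − 0.748264) = 0.967113
Parallel (suction strainer and discharge valve actuator): 1 − (1 − 0.740818)(1 − 0.778801) = 0.942669
Series ([0.967113] and [0.942669]): 0.967113 × 0.942669 = 0.911667
Parallel (motor starter and [0.911667]): 1 − (1 − 0.900325)(1 − 0.911667) = 0.991195
Series (variable-frequency drive and [0.991195]): 0.831104 × 0.991195 = 0.8238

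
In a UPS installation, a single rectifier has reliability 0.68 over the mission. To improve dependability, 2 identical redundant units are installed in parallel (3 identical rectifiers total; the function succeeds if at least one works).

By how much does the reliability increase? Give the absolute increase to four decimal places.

R_before = 0.68
R_after = 1 − (1 − 0.68)^3 = 0.9672
ΔR = 0.9672 − 0.68 = 0.2872

0.2872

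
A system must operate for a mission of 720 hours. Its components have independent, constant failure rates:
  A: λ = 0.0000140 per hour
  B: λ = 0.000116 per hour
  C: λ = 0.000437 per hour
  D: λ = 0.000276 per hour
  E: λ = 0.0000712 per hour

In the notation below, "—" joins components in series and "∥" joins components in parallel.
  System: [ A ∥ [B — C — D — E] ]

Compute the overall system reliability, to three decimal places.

R(A) = exp(−0.0000140 × 720) = 0.98997
R(B) = exp(−0.000116 × 720) = 0.91987
R(C) = exp(−0.000437 × 720) = 0.73005
R(D) = exp(−0.000276 × 720) = 0.81978
R(E) = exp(−0.0000712 × 720) = 0.95003
Series (B, C, D, and E): 0.91987 × 0.73005 × 0.81978 × 0.95003 = 0.52301
Parallel (A and [0.52301]): 1 − (1 − 0.98997)(1 − 0.52301) = 0.995

0.995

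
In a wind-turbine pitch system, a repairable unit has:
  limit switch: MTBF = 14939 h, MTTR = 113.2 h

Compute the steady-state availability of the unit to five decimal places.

0.99248

A(limit switch) = MTBF/(MTBF+MTTR) = 14939/(14939+113.2) = 0.99248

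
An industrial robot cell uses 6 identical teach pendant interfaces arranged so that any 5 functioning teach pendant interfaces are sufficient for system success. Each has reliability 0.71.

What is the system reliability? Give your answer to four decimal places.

R = Σ_{i=5}^{6} C(6,i) p^i (1−p)^{6−i} with p = 0.71
C(6,5)·0.71^5·0.29^1 = 0.313936
C(6,6)·0.71^6·0.29^0 = 0.128100
Sum = 0.4420

0.4420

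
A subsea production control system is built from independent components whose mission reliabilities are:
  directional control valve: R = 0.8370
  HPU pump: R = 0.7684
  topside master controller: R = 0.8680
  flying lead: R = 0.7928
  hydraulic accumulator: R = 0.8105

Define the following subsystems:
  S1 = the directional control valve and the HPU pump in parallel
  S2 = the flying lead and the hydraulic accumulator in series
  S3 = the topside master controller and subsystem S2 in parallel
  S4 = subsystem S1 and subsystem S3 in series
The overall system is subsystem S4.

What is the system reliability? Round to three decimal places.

0.917

Parallel (directional control valve and HPU pump): 1 − (1 − 0.83700)(1 − 0.76840) = 0.96225
Series (flying lead and hydraulic accumulator): 0.79280 × 0.81050 = 0.64256
Parallel (topside master controller and [0.64256]): 1 − (1 − 0.86800)(1 − 0.64256) = 0.95282
Series ([0.96225] and [0.95282]): 0.96225 × 0.95282 = 0.917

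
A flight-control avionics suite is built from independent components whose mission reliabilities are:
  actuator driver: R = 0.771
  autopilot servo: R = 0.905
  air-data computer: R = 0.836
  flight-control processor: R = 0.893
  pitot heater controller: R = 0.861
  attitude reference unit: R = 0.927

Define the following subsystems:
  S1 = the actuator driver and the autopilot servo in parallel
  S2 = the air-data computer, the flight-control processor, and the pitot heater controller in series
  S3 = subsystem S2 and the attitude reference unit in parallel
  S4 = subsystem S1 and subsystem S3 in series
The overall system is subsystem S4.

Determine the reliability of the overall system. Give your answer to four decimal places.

0.9527

Parallel (actuator driver and autopilot servo): 1 − (1 − 0.771000)(1 − 0.905000) = 0.978245
Series (air-data computer, flight-control processor, and pitot heater controller): 0.836000 × 0.893000 × 0.861000 = 0.642778
Parallel ([0.642778] and attitude reference unit): 1 − (1 − 0.642778)(1 − 0.927000) = 0.973923
Series ([0.978245] and [0.973923]): 0.978245 × 0.973923 = 0.9527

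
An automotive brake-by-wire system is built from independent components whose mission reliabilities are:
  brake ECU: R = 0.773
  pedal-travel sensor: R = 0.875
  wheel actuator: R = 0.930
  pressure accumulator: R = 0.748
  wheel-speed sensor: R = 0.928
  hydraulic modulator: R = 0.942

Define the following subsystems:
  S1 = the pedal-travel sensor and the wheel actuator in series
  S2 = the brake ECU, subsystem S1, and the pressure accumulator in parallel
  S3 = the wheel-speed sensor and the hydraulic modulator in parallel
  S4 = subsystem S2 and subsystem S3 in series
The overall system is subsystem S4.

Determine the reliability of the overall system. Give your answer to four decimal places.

Series (pedal-travel sensor and wheel actuator): 0.875000 × 0.930000 = 0.813750
Parallel (brake ECU, [0.813750], and pressure accumulator): 1 − (1 − 0.773000)(1 − 0.813750)(1 − 0.748000) = 0.989346
Parallel (wheel-speed sensor and hydraulic modulator): 1 − (1 − 0.928000)(1 − 0.942000) = 0.995824
Series ([0.989346] and [0.995824]): 0.989346 × 0.995824 = 0.9852

0.9852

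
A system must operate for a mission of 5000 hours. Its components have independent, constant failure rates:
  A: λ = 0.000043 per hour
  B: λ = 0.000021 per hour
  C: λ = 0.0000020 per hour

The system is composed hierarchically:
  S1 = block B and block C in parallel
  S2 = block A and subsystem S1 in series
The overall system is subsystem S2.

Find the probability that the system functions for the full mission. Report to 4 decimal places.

0.8057

R(A) = exp(−0.000043 × 5000) = 0.806541
R(B) = exp(−0.000021 × 5000) = 0.900325
R(C) = exp(−0.0000020 × 5000) = 0.990050
Parallel (B and C): 1 − (1 − 0.900325)(1 − 0.990050) = 0.999008
Series (A and [0.999008]): 0.806541 × 0.999008 = 0.8057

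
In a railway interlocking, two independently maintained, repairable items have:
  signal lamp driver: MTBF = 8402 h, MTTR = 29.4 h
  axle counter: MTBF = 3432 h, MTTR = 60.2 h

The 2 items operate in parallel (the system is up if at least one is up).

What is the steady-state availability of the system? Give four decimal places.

A(signal lamp driver) = MTBF/(MTBF+MTTR) = 8402/(8402+29.4) = 0.996513
A(axle counter) = MTBF/(MTBF+MTTR) = 3432/(3432+60.2) = 0.982762
Parallel availability: 1 − (1 − 0.996513)(1 − 0.982762) = 0.9999

0.9999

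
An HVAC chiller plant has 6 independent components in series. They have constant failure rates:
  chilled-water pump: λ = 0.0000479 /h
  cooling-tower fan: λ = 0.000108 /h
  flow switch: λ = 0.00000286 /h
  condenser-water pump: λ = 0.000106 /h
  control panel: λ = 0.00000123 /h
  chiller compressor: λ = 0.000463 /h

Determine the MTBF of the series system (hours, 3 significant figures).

Series of exponential components: λ_sys = Σ λ_i
λ_sys = 0.0000479 + 0.000108 + 0.00000286 + 0.000106 + 0.00000123 + 0.000463 = 7.2899e-04 /h
MTBF = 1 / λ_sys = 1370 h

1370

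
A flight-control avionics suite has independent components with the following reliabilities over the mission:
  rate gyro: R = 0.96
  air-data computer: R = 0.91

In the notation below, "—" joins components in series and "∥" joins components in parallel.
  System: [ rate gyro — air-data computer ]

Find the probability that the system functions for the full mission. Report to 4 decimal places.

Series (rate gyro and air-data computer): 0.960000 × 0.910000 = 0.8736

0.8736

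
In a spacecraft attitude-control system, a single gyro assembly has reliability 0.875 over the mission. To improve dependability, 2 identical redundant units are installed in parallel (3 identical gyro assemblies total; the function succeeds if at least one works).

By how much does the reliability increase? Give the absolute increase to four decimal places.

R_before = 0.875
R_after = 1 − (1 − 0.875)^3 = 0.9980
ΔR = 0.9980 − 0.875 = 0.1230

0.1230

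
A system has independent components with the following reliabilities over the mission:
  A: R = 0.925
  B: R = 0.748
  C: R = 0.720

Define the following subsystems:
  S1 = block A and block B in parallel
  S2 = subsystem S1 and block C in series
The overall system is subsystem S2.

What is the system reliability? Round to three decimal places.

0.706

Parallel (A and B): 1 − (1 − 0.92500)(1 − 0.74800) = 0.98110
Series ([0.98110] and C): 0.98110 × 0.72000 = 0.706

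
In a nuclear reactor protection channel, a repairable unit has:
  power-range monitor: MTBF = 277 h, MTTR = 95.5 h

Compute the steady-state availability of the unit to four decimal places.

A(power-range monitor) = MTBF/(MTBF+MTTR) = 277/(277+95.5) = 0.7436

0.7436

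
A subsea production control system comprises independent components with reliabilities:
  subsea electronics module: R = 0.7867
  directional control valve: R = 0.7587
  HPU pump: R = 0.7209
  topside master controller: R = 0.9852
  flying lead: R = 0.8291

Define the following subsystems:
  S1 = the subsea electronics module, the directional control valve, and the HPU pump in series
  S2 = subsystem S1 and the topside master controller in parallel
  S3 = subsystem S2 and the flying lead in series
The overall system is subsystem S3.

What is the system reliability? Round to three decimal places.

0.822

Series (subsea electronics module, directional control valve, and HPU pump): 0.78670 × 0.75870 × 0.72090 = 0.43028
Parallel ([0.43028] and topside master controller): 1 − (1 − 0.43028)(1 − 0.98520) = 0.99157
Series ([0.99157] and flying lead): 0.99157 × 0.82910 = 0.822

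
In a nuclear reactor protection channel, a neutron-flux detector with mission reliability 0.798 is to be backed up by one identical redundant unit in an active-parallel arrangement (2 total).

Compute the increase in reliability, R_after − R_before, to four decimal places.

R_before = 0.798
R_after = 1 − (1 − 0.798)^2 = 0.9592
ΔR = 0.9592 − 0.798 = 0.1612

0.1612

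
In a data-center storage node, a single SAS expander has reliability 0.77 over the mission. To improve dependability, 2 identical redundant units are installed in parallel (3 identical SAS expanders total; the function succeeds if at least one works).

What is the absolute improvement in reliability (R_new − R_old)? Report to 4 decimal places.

R_before = 0.77
R_after = 1 − (1 − 0.77)^3 = 0.9878
ΔR = 0.9878 − 0.77 = 0.2178

0.2178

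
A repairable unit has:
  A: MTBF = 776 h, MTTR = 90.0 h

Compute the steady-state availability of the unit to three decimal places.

A(A) = MTBF/(MTBF+MTTR) = 776/(776+90.0) = 0.896

0.896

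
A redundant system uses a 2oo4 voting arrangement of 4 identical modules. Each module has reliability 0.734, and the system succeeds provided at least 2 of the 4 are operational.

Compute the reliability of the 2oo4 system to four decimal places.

0.9397

R = Σ_{i=2}^{4} C(4,i) p^i (1−p)^{4−i} with p = 0.734
C(4,2)·0.734^2·0.266^2 = 0.228721
C(4,3)·0.734^3·0.266^1 = 0.420756
C(4,4)·0.734^4·0.266^0 = 0.290258
Sum = 0.9397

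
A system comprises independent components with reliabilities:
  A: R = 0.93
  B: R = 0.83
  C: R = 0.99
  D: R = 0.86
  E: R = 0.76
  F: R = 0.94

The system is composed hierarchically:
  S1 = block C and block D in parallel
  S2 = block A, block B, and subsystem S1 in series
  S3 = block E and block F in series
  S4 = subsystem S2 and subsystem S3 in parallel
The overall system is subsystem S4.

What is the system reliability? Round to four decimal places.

0.9345

Parallel (C and D): 1 − (1 − 0.990000)(1 − 0.860000) = 0.998600
Series (A, B, and [0.998600]): 0.930000 × 0.830000 × 0.998600 = 0.770819
Series (E and F): 0.760000 × 0.940000 = 0.714400
Parallel ([0.770819] and [0.714400]): 1 − (1 − 0.770819)(1 − 0.714400) = 0.9345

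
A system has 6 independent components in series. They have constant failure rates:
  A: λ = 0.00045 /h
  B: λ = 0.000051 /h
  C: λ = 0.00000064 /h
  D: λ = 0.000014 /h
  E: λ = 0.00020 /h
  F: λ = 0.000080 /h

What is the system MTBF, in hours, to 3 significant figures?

Series of exponential components: λ_sys = Σ λ_i
λ_sys = 0.00045 + 0.000051 + 0.00000064 + 0.000014 + 0.00020 + 0.000080 = 7.9564e-04 /h
MTBF = 1 / λ_sys = 1260 h

1260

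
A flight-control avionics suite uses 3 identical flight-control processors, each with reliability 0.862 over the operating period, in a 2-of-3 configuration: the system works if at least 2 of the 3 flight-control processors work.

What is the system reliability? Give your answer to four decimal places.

0.9481

R = Σ_{i=2}^{3} C(3,i) p^i (1−p)^{3−i} with p = 0.862
C(3,2)·0.862^2·0.138^1 = 0.307620
C(3,3)·0.862^3·0.138^0 = 0.640504
Sum = 0.9481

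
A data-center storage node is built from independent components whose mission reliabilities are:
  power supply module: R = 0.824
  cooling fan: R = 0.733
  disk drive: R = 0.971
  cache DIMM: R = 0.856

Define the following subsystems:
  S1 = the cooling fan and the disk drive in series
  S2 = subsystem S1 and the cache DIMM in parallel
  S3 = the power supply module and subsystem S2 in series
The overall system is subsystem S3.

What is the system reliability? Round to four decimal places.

Series (cooling fan and disk drive): 0.733000 × 0.971000 = 0.711743
Parallel ([0.711743] and cache DIMM): 1 − (1 − 0.711743)(1 − 0.856000) = 0.958491
Series (power supply module and [0.958491]): 0.824000 × 0.958491 = 0.7898

0.7898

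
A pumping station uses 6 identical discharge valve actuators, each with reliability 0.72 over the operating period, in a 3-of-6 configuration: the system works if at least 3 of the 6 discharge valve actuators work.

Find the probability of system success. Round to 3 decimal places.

R = Σ_{i=3}^{6} C(6,i) p^i (1−p)^{6−i} with p = 0.72
C(6,3)·0.72^3·0.28^3 = 0.16387
C(6,4)·0.72^4·0.28^2 = 0.31604
C(6,5)·0.72^5·0.28^1 = 0.32507
C(6,6)·0.72^6·0.28^0 = 0.13931
Sum = 0.944

0.944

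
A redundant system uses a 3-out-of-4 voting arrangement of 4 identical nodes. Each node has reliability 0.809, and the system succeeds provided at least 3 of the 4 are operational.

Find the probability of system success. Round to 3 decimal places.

0.833

R = Σ_{i=3}^{4} C(4,i) p^i (1−p)^{4−i} with p = 0.809
C(4,3)·0.809^3·0.191^1 = 0.40452
C(4,4)·0.809^4·0.191^0 = 0.42835
Sum = 0.833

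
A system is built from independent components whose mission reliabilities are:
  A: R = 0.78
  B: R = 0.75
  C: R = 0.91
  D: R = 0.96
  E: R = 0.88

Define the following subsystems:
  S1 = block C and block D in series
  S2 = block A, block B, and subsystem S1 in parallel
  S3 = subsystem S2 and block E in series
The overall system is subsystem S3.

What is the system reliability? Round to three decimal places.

0.874

Series (C and D): 0.91000 × 0.96000 = 0.87360
Parallel (A, B, and [0.87360]): 1 − (1 − 0.78000)(1 − 0.75000)(1 − 0.87360) = 0.99305
Series ([0.99305] and E): 0.99305 × 0.88000 = 0.874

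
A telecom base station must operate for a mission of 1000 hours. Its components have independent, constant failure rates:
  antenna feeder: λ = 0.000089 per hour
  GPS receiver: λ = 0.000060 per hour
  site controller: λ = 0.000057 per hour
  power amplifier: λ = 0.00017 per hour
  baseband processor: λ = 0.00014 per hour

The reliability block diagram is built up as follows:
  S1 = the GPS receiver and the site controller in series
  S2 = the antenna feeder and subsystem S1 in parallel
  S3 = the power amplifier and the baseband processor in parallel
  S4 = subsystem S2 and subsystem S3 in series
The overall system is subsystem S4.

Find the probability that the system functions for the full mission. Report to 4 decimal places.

R(antenna feeder) = exp(−0.000089 × 1000) = 0.914846
R(GPS receiver) = exp(−0.000060 × 1000) = 0.941765
R(site controller) = exp(−0.000057 × 1000) = 0.944594
R(power amplifier) = exp(−0.00017 × 1000) = 0.843665
R(baseband processor) = exp(−0.00014 × 1000) = 0.869358
Series (GPS receiver and site controller): 0.941765 × 0.944594 = 0.889586
Parallel (antenna feeder and [0.889586]): 1 − (1 − 0.914846)(1 − 0.889586) = 0.990598
Parallel (power amplifier and baseband processor): 1 − (1 − 0.843665)(1 − 0.869358) = 0.979576
Series ([0.990598] and [0.979576]): 0.990598 × 0.979576 = 0.9704

0.9704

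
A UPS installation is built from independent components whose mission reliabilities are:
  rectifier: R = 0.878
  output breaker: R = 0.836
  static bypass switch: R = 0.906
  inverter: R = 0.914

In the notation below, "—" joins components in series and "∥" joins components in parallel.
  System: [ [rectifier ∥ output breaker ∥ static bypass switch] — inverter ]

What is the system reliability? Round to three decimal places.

Parallel (rectifier, output breaker, and static bypass switch): 1 − (1 − 0.87800)(1 − 0.83600)(1 − 0.90600) = 0.99812
Series ([0.99812] and inverter): 0.99812 × 0.91400 = 0.912

0.912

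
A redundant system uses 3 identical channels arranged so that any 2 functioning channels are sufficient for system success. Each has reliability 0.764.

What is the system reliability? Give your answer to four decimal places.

0.8592

R = Σ_{i=2}^{3} C(3,i) p^i (1−p)^{3−i} with p = 0.764
C(3,2)·0.764^2·0.236^1 = 0.413257
C(3,3)·0.764^3·0.236^0 = 0.445944
Sum = 0.8592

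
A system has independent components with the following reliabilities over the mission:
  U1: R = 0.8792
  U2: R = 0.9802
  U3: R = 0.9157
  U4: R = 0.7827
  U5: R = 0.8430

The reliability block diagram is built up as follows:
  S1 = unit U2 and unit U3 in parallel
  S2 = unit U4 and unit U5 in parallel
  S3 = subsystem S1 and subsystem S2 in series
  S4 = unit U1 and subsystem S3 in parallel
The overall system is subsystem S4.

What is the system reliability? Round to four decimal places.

0.9957

Parallel (U2 and U3): 1 − (1 − 0.980200)(1 − 0.915700) = 0.998331
Parallel (U4 and U5): 1 − (1 − 0.782700)(1 − 0.843000) = 0.965884
Series ([0.998331] and [0.965884]): 0.998331 × 0.965884 = 0.964272
Parallel (U1 and [0.964272]): 1 − (1 − 0.879200)(1 − 0.964272) = 0.9957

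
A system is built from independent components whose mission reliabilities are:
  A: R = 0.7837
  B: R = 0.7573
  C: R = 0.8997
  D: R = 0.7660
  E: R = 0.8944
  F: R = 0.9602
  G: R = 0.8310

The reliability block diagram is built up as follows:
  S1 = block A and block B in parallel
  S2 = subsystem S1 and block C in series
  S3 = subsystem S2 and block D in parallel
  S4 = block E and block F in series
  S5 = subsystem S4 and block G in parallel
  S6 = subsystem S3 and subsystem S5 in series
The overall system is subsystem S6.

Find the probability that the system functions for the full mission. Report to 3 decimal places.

Parallel (A and B): 1 − (1 − 0.78370)(1 − 0.75730) = 0.94750
Series ([0.94750] and C): 0.94750 × 0.89970 = 0.85247
Parallel ([0.85247] and D): 1 − (1 − 0.85247)(1 − 0.76600) = 0.96548
Series (E and F): 0.89440 × 0.96020 = 0.85880
Parallel ([0.85880] and G): 1 − (1 − 0.85880)(1 − 0.83100) = 0.97614
Series ([0.96548] and [0.97614]): 0.96548 × 0.97614 = 0.942

0.942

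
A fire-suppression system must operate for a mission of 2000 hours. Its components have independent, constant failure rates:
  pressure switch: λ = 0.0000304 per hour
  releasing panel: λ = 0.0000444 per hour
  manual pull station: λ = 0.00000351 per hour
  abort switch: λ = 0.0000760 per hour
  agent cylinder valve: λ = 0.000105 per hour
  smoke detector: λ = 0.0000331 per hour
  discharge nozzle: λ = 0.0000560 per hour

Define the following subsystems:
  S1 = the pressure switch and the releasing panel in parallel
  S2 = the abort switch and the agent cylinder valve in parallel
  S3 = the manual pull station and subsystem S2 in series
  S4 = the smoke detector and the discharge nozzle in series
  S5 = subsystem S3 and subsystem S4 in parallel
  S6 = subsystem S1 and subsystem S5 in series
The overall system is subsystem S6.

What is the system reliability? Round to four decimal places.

0.9895

R(pressure switch) = exp(−0.0000304 × 2000) = 0.941011
R(releasing panel) = exp(−0.0000444 × 2000) = 0.915029
R(manual pull station) = exp(−0.00000351 × 2000) = 0.993005
R(abort switch) = exp(−0.0000760 × 2000) = 0.858988
R(agent cylinder valve) = exp(−0.000105 × 2000) = 0.810584
R(smoke detector) = exp(−0.0000331 × 2000) = 0.935944
R(discharge nozzle) = exp(−0.0000560 × 2000) = 0.894044
Parallel (pressure switch and releasing panel): 1 − (1 − 0.941011)(1 − 0.915029) = 0.994988
Parallel (abort switch and agent cylinder valve): 1 − (1 − 0.858988)(1 − 0.810584) = 0.973290
Series (manual pull station and [0.973290]): 0.993005 × 0.973290 = 0.966482
Series (smoke detector and discharge nozzle): 0.935944 × 0.894044 = 0.836775
Parallel ([0.966482] and [0.836775]): 1 − (1 − 0.966482)(1 − 0.836775) = 0.994529
Series ([0.994988] and [0.994529]): 0.994988 × 0.994529 = 0.9895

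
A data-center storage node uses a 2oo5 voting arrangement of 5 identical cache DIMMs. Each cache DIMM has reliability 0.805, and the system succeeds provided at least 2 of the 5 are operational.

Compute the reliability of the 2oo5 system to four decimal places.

R = Σ_{i=2}^{5} C(5,i) p^i (1−p)^{5−i} with p = 0.805
C(5,2)·0.805^2·0.195^3 = 0.048050
C(5,3)·0.805^3·0.195^2 = 0.198361
C(5,4)·0.805^4·0.195^1 = 0.409438
C(5,5)·0.805^5·0.195^0 = 0.338049
Sum = 0.9939

0.9939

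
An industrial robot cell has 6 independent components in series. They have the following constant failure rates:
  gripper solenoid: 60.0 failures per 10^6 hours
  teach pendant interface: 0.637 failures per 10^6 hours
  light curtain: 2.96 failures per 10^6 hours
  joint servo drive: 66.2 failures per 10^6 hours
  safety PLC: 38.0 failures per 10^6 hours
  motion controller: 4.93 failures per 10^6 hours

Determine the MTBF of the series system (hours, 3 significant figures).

5790

Series of exponential components: λ_sys = Σ λ_i
λ_sys = 0.0000600 + 0.000000637 + 0.00000296 + 0.0000662 + 0.0000380 + 0.00000493 = 1.7273e-04 /h
MTBF = 1 / λ_sys = 5790 h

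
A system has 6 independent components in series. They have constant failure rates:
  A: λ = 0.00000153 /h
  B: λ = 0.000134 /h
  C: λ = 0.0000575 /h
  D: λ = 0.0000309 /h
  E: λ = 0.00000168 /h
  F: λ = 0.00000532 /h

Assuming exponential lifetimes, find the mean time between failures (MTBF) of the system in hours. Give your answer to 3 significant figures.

Series of exponential components: λ_sys = Σ λ_i
λ_sys = 0.00000153 + 0.000134 + 0.0000575 + 0.0000309 + 0.00000168 + 0.00000532 = 2.3093e-04 /h
MTBF = 1 / λ_sys = 4330 h

4330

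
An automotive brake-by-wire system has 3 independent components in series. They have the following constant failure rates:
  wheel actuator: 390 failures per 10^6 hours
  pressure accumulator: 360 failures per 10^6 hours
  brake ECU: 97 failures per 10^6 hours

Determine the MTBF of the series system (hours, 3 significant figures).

Series of exponential components: λ_sys = Σ λ_i
λ_sys = 0.00039 + 0.00036 + 0.000097 = 8.4700e-04 /h
MTBF = 1 / λ_sys = 1180 h

1180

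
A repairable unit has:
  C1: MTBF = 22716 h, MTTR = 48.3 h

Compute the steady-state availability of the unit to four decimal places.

0.9979

A(C1) = MTBF/(MTBF+MTTR) = 22716/(22716+48.3) = 0.9979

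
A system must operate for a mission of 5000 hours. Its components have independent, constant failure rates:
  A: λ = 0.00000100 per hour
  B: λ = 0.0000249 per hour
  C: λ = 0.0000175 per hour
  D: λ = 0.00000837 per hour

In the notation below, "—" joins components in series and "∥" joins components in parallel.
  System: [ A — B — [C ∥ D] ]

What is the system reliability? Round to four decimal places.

0.8755

R(A) = exp(−0.00000100 × 5000) = 0.995012
R(B) = exp(−0.0000249 × 5000) = 0.882938
R(C) = exp(−0.0000175 × 5000) = 0.916219
R(D) = exp(−0.00000837 × 5000) = 0.959014
Parallel (C and D): 1 − (1 − 0.916219)(1 − 0.959014) = 0.996566
Series (A, B, and [0.996566]): 0.995012 × 0.882938 × 0.996566 = 0.8755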